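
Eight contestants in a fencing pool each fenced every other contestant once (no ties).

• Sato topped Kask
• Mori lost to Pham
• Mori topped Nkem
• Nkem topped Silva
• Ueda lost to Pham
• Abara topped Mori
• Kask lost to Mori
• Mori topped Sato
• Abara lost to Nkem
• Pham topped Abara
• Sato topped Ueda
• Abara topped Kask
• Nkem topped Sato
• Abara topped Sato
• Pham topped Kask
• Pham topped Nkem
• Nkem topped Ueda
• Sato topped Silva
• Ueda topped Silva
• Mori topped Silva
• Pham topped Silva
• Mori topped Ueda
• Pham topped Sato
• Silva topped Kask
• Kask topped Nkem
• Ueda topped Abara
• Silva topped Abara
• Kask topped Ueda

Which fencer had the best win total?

Win totals: Mori 5, Ueda 2, Kask 2, Nkem 4, Abara 3, Sato 3, Silva 2, Pham 7.
Pham leads with 7 wins (next highest: 5).

Pham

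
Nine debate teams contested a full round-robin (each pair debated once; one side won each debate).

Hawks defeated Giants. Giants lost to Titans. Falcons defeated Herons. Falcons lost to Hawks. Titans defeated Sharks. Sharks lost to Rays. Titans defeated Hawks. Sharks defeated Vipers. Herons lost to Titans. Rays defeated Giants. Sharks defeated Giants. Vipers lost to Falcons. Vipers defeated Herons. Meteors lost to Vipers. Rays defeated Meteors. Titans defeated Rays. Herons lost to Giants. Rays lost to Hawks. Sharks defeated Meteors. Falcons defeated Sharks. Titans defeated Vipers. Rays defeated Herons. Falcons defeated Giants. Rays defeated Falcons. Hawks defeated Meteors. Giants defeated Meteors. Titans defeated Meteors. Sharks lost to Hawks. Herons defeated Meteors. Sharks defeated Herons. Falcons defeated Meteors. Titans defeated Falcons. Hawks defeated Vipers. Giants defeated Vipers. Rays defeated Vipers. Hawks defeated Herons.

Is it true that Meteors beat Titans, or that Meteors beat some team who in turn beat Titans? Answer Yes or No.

Meteors did not beat Titans directly.
Meteors beat no one, so there is no intermediate team.

No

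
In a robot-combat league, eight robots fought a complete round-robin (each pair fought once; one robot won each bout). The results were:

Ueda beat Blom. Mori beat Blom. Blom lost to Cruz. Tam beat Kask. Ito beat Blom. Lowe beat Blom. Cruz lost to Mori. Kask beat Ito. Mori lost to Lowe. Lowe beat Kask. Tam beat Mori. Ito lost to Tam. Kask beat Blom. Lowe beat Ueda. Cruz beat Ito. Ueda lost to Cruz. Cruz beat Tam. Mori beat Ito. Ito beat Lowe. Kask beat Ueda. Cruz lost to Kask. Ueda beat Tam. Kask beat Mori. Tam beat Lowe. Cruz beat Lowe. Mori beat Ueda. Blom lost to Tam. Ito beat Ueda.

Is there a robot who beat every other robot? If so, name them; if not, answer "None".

None

Highest win total is Tam with 5 (out of 7 possible).
Tam lost to Cruz, Ueda, so no robot went undefeated.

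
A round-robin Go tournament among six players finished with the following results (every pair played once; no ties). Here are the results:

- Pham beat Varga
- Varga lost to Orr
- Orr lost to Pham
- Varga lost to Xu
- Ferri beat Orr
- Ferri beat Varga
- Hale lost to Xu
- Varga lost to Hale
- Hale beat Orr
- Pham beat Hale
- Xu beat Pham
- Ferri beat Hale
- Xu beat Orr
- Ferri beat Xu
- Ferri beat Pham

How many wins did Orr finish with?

Orr's results: beat Varga; lost to Pham, Hale, Ferri, Xu.
That is 1 win.

1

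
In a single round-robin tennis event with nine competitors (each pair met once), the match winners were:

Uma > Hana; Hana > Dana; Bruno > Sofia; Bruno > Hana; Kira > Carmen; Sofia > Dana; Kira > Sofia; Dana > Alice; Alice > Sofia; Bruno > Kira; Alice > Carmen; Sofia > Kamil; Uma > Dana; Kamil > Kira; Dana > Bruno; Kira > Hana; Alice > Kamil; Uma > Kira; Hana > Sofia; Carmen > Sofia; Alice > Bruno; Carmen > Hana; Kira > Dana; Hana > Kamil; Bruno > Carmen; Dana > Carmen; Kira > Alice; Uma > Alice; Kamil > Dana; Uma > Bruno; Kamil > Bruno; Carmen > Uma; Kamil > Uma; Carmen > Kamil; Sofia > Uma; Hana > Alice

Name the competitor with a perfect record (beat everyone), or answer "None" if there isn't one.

None

Highest win total is Uma with 5 (out of 8 possible).
Uma lost to Sofia, Carmen, Kamil, so no competitor went undefeated.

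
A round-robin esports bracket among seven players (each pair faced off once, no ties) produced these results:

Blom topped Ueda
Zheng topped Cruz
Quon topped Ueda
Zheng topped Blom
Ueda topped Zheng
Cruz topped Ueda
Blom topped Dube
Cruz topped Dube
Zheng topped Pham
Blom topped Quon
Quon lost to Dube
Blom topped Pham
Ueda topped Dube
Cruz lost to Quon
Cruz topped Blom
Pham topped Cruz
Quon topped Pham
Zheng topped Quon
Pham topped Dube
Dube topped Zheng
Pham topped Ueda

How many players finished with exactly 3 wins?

3

Win totals: Zheng 4, Quon 3, Dube 2, Cruz 3, Pham 3, Ueda 2, Blom 4.
Exactly 3: Quon, Cruz, Pham — 3 players.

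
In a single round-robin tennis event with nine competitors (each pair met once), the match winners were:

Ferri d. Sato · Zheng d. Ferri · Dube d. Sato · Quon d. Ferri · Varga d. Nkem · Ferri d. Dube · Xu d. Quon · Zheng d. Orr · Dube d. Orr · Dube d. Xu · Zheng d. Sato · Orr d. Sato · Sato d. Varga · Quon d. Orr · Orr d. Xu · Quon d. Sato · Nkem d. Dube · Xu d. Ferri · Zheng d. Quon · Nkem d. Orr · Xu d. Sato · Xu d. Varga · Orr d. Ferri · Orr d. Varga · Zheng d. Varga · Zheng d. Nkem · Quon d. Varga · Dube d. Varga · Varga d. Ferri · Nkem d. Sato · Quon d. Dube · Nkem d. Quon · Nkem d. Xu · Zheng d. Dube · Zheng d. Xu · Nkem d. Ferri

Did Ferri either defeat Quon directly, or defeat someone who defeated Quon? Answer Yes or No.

Ferri did not beat Quon directly.
Ferri beat Dube, Sato, but each of them lost to Quon. No two-step path.

No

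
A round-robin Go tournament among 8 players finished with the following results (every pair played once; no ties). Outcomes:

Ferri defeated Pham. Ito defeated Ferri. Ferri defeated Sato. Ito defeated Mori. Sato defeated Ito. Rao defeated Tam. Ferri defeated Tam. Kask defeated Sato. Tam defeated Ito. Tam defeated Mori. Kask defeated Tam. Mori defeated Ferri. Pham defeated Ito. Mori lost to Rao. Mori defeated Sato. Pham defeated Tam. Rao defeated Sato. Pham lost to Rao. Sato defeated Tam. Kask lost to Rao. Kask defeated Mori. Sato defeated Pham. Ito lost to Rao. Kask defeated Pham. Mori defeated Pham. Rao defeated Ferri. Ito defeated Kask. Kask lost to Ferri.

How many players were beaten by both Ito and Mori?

1

Ito beat: Kask, Mori, Ferri.
Mori beat: Pham, Sato, Ferri.
Both beat: Ferri — 1.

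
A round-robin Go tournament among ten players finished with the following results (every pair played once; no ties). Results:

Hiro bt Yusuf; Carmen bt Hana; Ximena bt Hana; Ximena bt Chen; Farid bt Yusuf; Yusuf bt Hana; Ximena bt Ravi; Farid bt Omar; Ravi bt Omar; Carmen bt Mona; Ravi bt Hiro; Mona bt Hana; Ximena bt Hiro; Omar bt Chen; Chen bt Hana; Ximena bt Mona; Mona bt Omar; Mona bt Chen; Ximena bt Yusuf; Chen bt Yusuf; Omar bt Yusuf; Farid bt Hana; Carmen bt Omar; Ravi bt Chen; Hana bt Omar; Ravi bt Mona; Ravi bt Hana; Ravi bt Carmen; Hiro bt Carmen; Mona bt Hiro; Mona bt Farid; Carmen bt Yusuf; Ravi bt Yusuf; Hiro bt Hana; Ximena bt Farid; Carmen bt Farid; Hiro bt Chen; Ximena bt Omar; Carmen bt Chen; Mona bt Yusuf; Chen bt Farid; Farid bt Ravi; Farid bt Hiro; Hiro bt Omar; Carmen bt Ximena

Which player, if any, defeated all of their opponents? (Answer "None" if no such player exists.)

Highest win total is Ximena with 8 (out of 9 possible).
Ximena lost to Carmen, so no player went undefeated.

None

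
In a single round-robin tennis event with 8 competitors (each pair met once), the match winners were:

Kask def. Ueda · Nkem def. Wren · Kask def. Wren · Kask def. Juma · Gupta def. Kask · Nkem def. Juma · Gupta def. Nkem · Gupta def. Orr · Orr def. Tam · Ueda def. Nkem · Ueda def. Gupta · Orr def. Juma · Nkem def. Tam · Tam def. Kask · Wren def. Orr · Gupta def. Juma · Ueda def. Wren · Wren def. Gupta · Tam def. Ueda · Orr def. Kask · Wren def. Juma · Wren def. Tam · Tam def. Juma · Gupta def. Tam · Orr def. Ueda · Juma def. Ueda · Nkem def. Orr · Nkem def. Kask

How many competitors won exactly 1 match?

Win totals: Wren 4, Orr 4, Ueda 3, Juma 1, Kask 3, Gupta 5, Nkem 5, Tam 3.
Exactly 1: Juma — 1 competitor.

1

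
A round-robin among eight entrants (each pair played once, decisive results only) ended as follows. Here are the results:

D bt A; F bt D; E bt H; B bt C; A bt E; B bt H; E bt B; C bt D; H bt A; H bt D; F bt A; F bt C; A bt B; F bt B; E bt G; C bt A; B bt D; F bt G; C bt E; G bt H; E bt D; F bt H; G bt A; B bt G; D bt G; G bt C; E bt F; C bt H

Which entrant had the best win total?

F

Win totals: A 2, B 4, C 4, D 2, E 5, F 6, G 3, H 2.
F leads with 6 wins (next highest: 5).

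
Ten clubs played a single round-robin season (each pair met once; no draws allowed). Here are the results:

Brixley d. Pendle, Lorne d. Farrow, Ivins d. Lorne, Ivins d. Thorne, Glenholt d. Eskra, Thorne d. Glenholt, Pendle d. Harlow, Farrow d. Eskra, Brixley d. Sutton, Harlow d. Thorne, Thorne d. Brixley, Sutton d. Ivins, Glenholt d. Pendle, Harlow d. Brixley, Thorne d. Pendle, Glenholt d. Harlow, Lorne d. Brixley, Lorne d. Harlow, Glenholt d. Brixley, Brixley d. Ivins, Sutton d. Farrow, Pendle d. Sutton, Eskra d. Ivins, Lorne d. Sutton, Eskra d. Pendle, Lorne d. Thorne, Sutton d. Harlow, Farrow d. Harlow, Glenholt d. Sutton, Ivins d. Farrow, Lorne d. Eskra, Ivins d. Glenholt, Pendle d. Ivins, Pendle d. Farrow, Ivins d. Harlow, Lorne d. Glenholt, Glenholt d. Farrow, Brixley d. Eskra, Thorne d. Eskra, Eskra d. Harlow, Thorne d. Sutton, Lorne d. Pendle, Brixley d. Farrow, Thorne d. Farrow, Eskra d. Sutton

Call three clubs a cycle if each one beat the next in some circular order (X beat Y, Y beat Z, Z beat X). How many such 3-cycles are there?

25

Win totals: Eskra 4, Pendle 4, Lorne 8, Thorne 6, Brixley 5, Ivins 5, Glenholt 6, Harlow 2, Sutton 3, Farrow 2.
A club with w wins dominates both others in C(w,2) triples; summing gives 6 + 6 + 28 + 15 + 10 + 10 + 15 + 1 + 3 + 1 = 95 transitive triples.
Total triples C(10,3) = 120, so cyclic triples = 120 − 95 = 25.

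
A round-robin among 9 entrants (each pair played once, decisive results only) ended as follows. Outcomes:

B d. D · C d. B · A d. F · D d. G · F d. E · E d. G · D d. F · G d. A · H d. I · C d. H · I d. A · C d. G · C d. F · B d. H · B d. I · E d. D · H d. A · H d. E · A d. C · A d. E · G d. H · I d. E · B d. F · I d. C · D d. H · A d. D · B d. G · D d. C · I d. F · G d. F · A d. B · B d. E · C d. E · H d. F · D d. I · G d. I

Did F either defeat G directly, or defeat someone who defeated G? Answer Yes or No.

F did not beat G directly.
F beat E. Of those, E beat G.

Yes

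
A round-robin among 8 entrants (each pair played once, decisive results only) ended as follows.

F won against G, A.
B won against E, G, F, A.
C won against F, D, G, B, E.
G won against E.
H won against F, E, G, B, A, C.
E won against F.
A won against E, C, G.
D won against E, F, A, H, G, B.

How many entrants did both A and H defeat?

A beat: C, E, G.
H beat: A, B, C, E, F, G.
Both beat: C, E, G — 3.

3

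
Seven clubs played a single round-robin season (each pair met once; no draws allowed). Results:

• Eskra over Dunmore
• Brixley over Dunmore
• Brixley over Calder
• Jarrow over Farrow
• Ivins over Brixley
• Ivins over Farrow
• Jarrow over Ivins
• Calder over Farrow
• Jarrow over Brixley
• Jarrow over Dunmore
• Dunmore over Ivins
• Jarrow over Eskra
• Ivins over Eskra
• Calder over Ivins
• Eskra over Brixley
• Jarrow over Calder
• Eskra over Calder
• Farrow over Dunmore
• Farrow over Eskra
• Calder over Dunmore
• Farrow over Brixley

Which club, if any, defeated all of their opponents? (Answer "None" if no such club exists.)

Jarrow

Jarrow has 6 wins out of 6 opponents — a perfect record.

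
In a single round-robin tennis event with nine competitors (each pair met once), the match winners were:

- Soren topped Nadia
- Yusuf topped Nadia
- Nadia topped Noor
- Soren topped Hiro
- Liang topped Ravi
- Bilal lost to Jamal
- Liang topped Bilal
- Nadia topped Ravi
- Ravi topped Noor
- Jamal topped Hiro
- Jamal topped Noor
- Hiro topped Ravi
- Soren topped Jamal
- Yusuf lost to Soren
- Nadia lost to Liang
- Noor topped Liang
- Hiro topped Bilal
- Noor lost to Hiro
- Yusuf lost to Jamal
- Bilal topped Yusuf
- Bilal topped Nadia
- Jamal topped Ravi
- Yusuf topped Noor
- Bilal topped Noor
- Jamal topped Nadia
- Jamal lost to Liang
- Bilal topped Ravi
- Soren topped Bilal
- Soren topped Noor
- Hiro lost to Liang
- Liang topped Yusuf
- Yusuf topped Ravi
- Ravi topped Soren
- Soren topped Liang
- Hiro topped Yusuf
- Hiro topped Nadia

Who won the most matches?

Win totals: Yusuf 3, Soren 7, Noor 1, Hiro 5, Liang 6, Jamal 6, Nadia 2, Bilal 4, Ravi 2.
Soren leads with 7 wins (next highest: 6).

Soren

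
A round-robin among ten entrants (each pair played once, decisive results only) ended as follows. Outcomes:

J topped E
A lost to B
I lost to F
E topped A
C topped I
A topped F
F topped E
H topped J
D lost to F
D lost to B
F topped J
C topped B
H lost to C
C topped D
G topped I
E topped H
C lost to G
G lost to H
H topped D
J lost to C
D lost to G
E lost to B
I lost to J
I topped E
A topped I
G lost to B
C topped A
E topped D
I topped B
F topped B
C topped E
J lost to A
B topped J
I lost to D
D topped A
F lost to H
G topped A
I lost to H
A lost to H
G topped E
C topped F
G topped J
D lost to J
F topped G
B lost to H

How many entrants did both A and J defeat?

A beat: F, I, J.
J beat: D, E, I.
Both beat: I — 1.

1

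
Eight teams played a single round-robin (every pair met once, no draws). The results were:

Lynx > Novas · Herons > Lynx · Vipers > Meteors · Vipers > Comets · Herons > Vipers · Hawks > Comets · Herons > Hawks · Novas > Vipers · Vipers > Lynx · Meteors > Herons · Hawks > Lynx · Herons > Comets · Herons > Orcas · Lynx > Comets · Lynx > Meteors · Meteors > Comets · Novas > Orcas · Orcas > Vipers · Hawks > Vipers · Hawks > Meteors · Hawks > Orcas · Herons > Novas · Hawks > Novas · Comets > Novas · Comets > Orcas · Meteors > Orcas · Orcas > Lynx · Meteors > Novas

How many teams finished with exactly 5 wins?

Win totals: Comets 2, Herons 6, Hawks 6, Vipers 3, Orcas 2, Meteors 4, Novas 2, Lynx 3.
No team has exactly 5 wins.

0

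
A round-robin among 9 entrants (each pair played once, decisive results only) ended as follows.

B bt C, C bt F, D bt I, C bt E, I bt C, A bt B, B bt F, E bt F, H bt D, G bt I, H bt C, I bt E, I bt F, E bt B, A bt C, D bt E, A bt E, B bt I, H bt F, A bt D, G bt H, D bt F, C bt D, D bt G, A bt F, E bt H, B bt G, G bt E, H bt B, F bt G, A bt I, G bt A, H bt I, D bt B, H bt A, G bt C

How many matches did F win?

F's results: beat G; lost to A, B, C, D, E, H, I.
That is 1 win.

1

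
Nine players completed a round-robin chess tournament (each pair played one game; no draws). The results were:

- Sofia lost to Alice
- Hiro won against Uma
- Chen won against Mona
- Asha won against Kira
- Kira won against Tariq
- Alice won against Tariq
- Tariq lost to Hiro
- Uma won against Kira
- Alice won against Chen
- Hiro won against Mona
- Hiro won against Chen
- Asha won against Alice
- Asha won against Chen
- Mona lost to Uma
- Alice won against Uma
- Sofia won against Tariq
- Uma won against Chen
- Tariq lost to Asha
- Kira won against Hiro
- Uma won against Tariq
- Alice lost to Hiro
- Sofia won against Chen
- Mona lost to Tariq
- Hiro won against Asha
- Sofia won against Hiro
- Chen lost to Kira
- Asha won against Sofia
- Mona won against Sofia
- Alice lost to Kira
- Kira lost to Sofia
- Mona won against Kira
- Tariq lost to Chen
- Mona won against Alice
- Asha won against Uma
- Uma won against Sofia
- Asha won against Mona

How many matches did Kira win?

4

Kira's results: beat Tariq, Hiro, Alice, Chen; lost to Mona, Uma, Asha, Sofia.
That is 4 wins.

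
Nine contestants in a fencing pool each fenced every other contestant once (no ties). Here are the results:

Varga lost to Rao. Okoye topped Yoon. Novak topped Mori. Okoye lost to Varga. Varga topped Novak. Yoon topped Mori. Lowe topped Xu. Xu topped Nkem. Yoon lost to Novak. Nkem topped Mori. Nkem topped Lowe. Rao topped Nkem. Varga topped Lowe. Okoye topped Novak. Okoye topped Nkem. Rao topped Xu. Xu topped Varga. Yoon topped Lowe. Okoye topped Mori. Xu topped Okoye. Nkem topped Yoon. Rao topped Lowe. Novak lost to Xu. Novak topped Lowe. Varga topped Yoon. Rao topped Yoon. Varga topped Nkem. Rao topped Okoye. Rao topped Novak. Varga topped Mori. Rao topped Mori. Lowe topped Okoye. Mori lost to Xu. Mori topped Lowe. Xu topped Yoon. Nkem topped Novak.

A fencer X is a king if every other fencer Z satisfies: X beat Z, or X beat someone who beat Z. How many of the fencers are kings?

Nkem cannot reach Varga, Rao in two steps.
Varga cannot reach Rao in two steps.
Novak cannot reach Nkem, Varga, Rao in two steps.
Okoye cannot reach Varga, Xu, Rao in two steps.
Xu cannot reach Rao in two steps.
Yoon cannot reach Nkem, Varga, Novak, Rao in two steps.
Lowe cannot reach Rao in two steps.
Mori cannot reach Nkem, Varga, Novak, Yoon, Rao in two steps.
Rao reaches everyone (king).
Kings: Rao — 1.

1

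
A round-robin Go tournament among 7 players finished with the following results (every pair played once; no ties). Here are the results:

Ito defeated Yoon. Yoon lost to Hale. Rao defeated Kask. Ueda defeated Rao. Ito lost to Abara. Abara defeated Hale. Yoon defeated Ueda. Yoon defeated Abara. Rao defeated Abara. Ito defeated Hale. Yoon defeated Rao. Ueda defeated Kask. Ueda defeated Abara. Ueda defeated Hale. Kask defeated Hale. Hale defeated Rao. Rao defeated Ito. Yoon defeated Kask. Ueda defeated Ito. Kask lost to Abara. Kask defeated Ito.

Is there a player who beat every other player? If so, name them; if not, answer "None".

None

Highest win total is Ueda with 5 (out of 6 possible).
Ueda lost to Yoon, so no player went undefeated.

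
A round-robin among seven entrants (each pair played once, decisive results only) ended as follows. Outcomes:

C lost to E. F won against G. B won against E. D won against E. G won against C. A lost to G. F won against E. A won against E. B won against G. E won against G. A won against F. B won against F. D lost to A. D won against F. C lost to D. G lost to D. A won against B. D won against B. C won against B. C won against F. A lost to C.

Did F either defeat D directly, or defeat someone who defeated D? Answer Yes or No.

No

F did not beat D directly.
F beat E, G, but each of them lost to D. No two-step path.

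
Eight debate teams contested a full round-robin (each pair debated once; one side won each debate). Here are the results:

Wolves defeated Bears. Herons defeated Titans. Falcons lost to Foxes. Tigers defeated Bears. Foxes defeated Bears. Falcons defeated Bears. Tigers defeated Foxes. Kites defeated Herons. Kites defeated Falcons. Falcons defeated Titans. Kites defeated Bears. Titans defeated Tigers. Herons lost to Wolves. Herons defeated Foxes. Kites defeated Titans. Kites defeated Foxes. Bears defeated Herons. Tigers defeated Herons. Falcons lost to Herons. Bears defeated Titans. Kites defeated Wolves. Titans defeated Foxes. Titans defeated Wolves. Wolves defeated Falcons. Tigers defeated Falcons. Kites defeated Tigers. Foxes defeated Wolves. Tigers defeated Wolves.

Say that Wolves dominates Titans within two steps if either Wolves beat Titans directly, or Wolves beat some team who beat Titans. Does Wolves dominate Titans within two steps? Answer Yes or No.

Yes

Wolves did not beat Titans directly.
Wolves beat Falcons, Herons, Bears. Of those, Falcons beat Titans.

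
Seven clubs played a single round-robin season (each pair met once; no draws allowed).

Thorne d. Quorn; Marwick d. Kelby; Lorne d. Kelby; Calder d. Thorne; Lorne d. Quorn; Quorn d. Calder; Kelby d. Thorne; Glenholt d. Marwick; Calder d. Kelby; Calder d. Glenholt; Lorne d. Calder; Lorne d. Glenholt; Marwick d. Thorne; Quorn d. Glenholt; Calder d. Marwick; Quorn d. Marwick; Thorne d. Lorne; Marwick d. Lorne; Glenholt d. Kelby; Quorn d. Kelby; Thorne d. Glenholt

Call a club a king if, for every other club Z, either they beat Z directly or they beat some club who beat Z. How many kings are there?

5

Thorne reaches everyone (king).
Calder reaches everyone (king).
Kelby cannot reach Calder, Marwick in two steps.
Quorn reaches everyone (king).
Marwick reaches everyone (king).
Lorne reaches everyone (king).
Glenholt cannot reach Calder, Quorn in two steps.
Kings: Thorne, Calder, Quorn, Marwick, Lorne — 5.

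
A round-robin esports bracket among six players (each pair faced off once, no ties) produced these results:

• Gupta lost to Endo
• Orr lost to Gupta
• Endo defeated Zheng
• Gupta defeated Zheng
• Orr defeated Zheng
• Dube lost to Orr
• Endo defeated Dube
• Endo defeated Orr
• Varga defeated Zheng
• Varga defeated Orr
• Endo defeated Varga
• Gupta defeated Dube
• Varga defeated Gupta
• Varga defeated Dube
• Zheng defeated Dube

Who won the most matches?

Endo

Win totals: Dube 0, Gupta 3, Orr 2, Zheng 1, Varga 4, Endo 5.
Endo leads with 5 wins (next highest: 4).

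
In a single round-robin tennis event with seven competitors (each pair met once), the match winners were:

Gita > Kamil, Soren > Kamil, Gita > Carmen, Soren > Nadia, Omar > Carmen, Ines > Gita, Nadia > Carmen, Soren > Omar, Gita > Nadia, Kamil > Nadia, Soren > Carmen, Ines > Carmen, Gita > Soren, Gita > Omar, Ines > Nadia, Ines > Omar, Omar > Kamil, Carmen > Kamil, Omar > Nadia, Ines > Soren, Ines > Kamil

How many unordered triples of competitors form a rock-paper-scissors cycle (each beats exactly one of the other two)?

Win totals: Gita 5, Ines 6, Soren 4, Omar 3, Carmen 1, Nadia 1, Kamil 1.
A competitor with w wins dominates both others in C(w,2) triples; summing gives 10 + 15 + 6 + 3 + 0 + 0 + 0 = 34 transitive triples.
Total triples C(7,3) = 35, so cyclic triples = 35 − 34 = 1.

1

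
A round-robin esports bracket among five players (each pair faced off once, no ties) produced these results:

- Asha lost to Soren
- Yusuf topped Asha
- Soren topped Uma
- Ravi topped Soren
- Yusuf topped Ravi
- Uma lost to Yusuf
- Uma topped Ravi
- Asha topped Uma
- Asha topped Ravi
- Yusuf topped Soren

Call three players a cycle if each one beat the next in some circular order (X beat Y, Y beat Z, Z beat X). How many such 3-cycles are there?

2

Win totals: Soren 2, Yusuf 4, Uma 1, Asha 2, Ravi 1.
A player with w wins dominates both others in C(w,2) triples; summing gives 1 + 6 + 0 + 1 + 0 = 8 transitive triples.
Total triples C(5,3) = 10, so cyclic triples = 10 − 8 = 2.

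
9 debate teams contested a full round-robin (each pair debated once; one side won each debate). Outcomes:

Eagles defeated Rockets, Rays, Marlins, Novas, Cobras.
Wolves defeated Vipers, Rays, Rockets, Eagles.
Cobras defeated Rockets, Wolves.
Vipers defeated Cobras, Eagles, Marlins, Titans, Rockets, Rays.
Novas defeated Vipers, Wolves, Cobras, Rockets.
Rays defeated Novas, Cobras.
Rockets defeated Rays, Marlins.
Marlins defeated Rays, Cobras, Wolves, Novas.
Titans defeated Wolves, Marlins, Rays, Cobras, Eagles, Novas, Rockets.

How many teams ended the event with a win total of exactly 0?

Win totals: Cobras 2, Rays 2, Rockets 2, Vipers 6, Novas 4, Eagles 5, Wolves 4, Titans 7, Marlins 4.
No team has exactly 0 wins.

0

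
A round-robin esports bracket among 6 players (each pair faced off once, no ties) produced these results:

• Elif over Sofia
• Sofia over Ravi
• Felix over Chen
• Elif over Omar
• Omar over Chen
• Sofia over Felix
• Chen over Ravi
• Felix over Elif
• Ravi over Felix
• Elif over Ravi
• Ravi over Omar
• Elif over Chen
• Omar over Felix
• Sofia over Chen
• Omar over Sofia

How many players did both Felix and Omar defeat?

1

Felix beat: Chen, Elif.
Omar beat: Felix, Chen, Sofia.
Both beat: Chen — 1.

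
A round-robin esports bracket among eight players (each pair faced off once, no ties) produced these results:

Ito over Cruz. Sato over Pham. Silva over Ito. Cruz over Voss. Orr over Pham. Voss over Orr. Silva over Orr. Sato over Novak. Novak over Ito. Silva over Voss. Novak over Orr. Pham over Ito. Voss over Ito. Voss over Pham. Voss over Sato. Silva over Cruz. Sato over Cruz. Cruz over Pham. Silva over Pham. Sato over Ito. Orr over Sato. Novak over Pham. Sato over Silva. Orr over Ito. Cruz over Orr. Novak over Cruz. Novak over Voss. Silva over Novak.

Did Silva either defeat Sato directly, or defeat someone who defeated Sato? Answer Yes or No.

Yes

Silva did not beat Sato directly.
Silva beat Novak, Orr, Voss, Cruz, Pham, Ito. Of those, Orr beat Sato.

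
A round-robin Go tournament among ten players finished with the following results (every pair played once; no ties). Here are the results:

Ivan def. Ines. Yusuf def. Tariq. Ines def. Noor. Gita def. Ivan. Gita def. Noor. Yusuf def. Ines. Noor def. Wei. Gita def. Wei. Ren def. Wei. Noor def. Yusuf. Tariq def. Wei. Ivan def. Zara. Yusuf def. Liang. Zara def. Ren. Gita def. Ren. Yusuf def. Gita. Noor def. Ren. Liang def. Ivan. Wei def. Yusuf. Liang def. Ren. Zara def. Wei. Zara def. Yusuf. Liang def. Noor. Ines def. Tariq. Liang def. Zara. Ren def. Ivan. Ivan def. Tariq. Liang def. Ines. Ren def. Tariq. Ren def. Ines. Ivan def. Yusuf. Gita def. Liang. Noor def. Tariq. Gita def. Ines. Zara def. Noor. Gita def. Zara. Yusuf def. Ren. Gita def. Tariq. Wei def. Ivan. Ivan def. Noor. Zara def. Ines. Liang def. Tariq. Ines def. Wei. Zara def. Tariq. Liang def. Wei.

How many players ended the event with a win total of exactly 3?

1

Win totals: Noor 4, Tariq 1, Yusuf 5, Ivan 5, Wei 2, Ren 4, Ines 3, Zara 6, Gita 8, Liang 7.
Exactly 3: Ines — 1 player.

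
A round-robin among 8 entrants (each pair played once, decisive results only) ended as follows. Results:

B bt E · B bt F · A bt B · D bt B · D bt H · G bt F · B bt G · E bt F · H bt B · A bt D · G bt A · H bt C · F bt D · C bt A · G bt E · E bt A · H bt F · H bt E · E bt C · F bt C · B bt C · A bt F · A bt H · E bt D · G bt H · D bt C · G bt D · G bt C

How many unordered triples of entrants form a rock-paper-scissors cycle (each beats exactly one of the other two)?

13

Win totals: A 4, B 4, C 1, D 3, E 4, F 2, G 6, H 4.
An entrant with w wins dominates both others in C(w,2) triples; summing gives 6 + 6 + 0 + 3 + 6 + 1 + 15 + 6 = 43 transitive triples.
Total triples C(8,3) = 56, so cyclic triples = 56 − 43 = 13.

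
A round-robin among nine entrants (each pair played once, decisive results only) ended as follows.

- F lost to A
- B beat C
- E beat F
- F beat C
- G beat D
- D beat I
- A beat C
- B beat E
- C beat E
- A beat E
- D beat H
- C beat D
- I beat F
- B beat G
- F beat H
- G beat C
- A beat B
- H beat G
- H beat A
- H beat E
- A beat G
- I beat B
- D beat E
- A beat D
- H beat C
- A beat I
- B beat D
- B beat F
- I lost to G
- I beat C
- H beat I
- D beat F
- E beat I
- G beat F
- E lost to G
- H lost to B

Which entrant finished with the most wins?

A

Win totals: A 7, B 6, C 2, D 4, E 2, F 2, G 5, H 5, I 3.
A leads with 7 wins (next highest: 6).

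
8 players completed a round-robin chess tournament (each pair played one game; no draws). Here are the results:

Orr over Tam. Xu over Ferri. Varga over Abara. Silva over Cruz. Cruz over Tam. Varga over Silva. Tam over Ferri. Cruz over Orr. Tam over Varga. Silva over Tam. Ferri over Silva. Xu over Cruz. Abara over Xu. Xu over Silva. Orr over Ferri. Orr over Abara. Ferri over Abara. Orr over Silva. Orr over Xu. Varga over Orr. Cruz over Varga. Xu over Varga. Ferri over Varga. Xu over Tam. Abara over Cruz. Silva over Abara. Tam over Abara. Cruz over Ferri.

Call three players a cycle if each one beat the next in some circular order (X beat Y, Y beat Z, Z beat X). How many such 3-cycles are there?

Win totals: Silva 3, Xu 5, Abara 2, Ferri 3, Varga 3, Orr 5, Tam 3, Cruz 4.
A player with w wins dominates both others in C(w,2) triples; summing gives 3 + 10 + 1 + 3 + 3 + 10 + 3 + 6 = 39 transitive triples.
Total triples C(8,3) = 56, so cyclic triples = 56 − 39 = 17.

17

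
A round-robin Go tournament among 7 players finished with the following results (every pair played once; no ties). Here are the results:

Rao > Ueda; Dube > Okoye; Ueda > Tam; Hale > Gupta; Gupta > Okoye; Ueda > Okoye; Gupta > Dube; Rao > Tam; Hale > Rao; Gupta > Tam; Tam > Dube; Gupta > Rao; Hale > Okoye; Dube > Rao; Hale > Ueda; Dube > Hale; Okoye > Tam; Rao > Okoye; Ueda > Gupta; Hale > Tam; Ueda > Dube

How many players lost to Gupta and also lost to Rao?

Gupta beat: Tam, Okoye, Rao, Dube.
Rao beat: Tam, Okoye, Ueda.
Both beat: Tam, Okoye — 2.

2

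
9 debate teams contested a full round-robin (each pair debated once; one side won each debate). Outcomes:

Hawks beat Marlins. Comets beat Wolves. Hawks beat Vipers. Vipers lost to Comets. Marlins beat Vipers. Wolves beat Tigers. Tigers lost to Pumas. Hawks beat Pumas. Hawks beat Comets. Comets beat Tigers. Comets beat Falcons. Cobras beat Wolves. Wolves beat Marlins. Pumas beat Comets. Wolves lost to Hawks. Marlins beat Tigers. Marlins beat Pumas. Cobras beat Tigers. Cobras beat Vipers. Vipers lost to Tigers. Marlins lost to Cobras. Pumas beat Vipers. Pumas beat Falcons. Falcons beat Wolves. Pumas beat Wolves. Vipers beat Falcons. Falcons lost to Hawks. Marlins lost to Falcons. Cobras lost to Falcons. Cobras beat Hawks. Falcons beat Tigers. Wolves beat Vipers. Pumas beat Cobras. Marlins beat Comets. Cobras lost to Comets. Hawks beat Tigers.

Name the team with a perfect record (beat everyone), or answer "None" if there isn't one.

None

Highest win total is Hawks with 7 (out of 8 possible).
Hawks lost to Cobras, so no team went undefeated.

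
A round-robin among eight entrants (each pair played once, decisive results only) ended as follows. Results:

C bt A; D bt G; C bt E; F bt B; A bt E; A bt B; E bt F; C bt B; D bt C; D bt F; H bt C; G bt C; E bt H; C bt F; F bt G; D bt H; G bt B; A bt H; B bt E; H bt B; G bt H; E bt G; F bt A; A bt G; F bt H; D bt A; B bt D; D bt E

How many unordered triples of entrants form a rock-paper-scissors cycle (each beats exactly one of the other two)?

15

Win totals: A 4, B 2, C 4, D 6, E 3, F 4, G 3, H 2.
An entrant with w wins dominates both others in C(w,2) triples; summing gives 6 + 1 + 6 + 15 + 3 + 6 + 3 + 1 = 41 transitive triples.
Total triples C(8,3) = 56, so cyclic triples = 56 − 41 = 15.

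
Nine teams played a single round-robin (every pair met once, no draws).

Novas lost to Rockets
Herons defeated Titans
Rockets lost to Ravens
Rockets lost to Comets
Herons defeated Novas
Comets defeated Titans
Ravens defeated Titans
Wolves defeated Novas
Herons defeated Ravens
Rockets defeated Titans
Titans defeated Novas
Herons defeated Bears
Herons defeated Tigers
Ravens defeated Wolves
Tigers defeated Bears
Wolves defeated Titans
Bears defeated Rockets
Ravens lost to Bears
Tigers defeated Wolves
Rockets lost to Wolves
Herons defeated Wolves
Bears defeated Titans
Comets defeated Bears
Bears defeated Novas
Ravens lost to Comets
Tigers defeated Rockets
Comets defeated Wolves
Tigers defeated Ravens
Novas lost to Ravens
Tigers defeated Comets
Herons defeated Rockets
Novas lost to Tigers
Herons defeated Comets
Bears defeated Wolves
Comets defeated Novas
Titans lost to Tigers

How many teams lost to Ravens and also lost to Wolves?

3

Ravens beat: Wolves, Novas, Titans, Rockets.
Wolves beat: Novas, Titans, Rockets.
Both beat: Novas, Titans, Rockets — 3.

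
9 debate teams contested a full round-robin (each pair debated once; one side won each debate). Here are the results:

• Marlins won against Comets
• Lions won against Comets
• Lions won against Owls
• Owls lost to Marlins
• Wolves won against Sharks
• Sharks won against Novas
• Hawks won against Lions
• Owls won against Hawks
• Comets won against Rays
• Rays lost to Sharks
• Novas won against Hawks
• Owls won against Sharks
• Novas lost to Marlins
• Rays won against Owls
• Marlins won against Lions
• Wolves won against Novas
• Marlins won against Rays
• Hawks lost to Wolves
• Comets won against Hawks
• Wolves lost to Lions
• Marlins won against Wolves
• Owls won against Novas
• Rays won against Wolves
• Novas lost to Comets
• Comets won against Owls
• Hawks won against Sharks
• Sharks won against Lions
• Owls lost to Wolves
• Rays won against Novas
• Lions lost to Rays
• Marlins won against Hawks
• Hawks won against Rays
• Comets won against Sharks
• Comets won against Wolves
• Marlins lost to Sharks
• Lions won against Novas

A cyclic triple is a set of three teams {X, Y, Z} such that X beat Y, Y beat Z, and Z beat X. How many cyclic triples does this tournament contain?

Win totals: Rays 4, Marlins 7, Comets 6, Owls 3, Sharks 4, Lions 4, Novas 1, Wolves 4, Hawks 3.
A team with w wins dominates both others in C(w,2) triples; summing gives 6 + 21 + 15 + 3 + 6 + 6 + 0 + 6 + 3 = 66 transitive triples.
Total triples C(9,3) = 84, so cyclic triples = 84 − 66 = 18.

18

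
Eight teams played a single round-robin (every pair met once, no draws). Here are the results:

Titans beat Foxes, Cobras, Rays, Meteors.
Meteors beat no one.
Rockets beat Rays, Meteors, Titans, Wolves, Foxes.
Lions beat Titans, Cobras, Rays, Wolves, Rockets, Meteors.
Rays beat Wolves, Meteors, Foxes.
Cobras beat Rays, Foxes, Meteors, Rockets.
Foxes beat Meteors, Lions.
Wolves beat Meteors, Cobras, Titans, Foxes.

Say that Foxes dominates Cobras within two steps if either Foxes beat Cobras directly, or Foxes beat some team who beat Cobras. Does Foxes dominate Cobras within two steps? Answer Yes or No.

Foxes did not beat Cobras directly.
Foxes beat Meteors, Lions. Of those, Lions beat Cobras.

Yes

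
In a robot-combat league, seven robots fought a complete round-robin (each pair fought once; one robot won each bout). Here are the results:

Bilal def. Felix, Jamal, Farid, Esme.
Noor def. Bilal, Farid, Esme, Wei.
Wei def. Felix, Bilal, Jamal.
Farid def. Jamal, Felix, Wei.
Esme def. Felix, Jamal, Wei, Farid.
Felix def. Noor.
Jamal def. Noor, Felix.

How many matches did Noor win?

Noor's results: beat Esme, Farid, Wei, Bilal; lost to Felix, Jamal.
That is 4 wins.

4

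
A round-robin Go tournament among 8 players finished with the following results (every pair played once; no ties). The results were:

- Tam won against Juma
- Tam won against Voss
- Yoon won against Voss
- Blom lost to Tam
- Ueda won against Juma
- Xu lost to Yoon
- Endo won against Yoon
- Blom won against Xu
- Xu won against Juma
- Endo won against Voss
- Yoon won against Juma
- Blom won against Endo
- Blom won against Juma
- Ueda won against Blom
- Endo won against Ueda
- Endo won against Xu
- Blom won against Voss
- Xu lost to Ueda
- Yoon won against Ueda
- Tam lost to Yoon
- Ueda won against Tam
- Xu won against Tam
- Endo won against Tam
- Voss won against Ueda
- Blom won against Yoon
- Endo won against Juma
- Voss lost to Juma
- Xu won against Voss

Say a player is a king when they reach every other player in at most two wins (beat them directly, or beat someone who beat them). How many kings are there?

4

Ueda reaches everyone (king).
Yoon cannot reach Endo in two steps.
Endo reaches everyone (king).
Tam reaches everyone (king).
Juma cannot reach Yoon, Endo, Tam, Xu, Blom in two steps.
Xu cannot reach Yoon, Endo in two steps.
Blom reaches everyone (king).
Voss cannot reach Yoon, Endo in two steps.
Kings: Ueda, Endo, Tam, Blom — 4.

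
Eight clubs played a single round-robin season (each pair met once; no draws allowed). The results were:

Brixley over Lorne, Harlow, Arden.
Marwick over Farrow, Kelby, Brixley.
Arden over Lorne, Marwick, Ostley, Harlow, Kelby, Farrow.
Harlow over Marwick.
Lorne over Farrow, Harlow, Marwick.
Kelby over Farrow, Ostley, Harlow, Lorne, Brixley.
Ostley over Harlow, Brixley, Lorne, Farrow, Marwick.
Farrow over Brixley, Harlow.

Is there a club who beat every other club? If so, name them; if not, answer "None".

Highest win total is Arden with 6 (out of 7 possible).
Arden lost to Brixley, so no club went undefeated.

None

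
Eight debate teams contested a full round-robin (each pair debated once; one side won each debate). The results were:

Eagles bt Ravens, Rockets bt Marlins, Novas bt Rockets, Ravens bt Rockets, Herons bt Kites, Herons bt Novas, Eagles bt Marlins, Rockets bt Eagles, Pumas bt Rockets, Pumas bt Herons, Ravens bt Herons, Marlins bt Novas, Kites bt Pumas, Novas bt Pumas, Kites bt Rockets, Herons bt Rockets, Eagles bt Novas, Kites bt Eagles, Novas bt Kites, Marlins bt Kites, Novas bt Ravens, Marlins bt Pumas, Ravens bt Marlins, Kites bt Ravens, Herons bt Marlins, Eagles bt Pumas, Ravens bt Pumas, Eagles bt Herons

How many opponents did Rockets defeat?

Rockets' results: beat Marlins, Eagles; lost to Novas, Ravens, Kites, Pumas, Herons.
That is 2 wins.

2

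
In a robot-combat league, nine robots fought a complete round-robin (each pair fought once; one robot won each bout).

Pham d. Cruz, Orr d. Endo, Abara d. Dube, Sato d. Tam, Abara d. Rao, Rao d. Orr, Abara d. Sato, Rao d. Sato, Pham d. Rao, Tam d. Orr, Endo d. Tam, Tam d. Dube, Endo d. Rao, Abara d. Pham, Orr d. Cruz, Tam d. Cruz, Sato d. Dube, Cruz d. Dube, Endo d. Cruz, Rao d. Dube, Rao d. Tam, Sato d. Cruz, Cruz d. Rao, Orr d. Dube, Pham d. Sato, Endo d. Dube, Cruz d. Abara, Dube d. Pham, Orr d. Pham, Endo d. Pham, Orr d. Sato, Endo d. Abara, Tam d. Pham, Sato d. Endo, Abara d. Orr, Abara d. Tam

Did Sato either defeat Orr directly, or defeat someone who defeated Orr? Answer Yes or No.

Sato did not beat Orr directly.
Sato beat Dube, Endo, Cruz, Tam. Of those, Tam beat Orr.

Yes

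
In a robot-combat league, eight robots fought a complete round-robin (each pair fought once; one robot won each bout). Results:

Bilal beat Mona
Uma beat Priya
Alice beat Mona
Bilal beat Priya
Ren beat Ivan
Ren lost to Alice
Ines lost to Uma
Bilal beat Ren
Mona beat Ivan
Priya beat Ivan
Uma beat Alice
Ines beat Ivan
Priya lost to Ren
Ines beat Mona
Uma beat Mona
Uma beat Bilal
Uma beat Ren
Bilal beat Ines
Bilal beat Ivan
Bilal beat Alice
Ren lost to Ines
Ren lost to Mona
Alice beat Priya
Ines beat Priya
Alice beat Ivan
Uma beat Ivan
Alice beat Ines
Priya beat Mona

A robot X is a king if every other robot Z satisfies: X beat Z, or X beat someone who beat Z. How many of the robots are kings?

1

Mona cannot reach Ines, Alice, Bilal, Uma in two steps.
Ines cannot reach Alice, Bilal, Uma in two steps.
Priya cannot reach Ines, Alice, Bilal, Uma in two steps.
Ren cannot reach Ines, Alice, Bilal, Uma in two steps.
Alice cannot reach Bilal, Uma in two steps.
Ivan cannot reach Mona, Ines, Priya, Ren, Alice, Bilal, Uma in two steps.
Bilal cannot reach Uma in two steps.
Uma reaches everyone (king).
Kings: Uma — 1.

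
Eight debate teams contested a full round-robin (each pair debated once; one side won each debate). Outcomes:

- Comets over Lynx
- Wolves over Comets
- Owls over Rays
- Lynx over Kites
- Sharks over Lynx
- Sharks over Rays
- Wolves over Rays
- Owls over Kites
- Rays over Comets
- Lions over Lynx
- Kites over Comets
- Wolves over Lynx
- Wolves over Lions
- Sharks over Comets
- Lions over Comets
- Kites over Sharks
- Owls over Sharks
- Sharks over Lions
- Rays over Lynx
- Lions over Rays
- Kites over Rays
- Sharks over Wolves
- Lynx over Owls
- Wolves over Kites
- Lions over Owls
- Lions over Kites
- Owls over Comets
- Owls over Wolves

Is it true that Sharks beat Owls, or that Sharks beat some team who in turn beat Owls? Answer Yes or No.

Yes

Sharks did not beat Owls directly.
Sharks beat Wolves, Comets, Lynx, Rays, Lions. Of those, Lynx beat Owls.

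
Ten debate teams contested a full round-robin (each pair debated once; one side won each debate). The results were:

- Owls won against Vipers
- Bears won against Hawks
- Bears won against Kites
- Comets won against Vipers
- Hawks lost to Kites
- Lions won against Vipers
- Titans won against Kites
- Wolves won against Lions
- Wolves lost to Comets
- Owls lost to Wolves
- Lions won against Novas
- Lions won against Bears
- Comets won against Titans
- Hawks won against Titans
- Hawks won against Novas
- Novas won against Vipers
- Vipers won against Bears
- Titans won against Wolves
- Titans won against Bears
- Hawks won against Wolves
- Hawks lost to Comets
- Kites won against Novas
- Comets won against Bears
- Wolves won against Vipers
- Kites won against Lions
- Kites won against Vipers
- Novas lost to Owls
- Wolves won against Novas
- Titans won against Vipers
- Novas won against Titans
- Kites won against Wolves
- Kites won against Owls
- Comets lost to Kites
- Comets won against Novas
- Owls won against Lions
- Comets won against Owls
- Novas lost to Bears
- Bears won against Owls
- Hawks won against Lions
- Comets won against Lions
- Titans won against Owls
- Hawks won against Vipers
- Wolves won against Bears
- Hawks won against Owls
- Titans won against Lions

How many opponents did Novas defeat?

2

Novas' results: beat Titans, Vipers; lost to Wolves, Bears, Comets, Lions, Owls, Kites, Hawks.
That is 2 wins.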